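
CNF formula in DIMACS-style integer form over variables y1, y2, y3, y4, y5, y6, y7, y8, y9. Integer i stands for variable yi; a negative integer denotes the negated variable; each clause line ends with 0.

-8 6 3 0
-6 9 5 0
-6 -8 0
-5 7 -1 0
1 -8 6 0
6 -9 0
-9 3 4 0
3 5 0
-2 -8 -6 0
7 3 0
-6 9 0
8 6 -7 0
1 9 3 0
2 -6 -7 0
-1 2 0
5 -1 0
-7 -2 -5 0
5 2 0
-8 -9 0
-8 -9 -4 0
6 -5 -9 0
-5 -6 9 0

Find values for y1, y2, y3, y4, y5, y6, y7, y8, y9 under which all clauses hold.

Pure literal: y3 appears only positively; assign y3 = True.
Branch on y1: take y1 = False.
Branch on y2: take y2 = True.
For the remaining variables, y4 = False, y5 = True, y6 = False, y7 = False, y8 = False, y9 = False works.

y1 = 0, y2 = 1, y3 = 1, y4 = 0, y5 = 1, y6 = 0, y7 = 0, y8 = 0, y9 = 0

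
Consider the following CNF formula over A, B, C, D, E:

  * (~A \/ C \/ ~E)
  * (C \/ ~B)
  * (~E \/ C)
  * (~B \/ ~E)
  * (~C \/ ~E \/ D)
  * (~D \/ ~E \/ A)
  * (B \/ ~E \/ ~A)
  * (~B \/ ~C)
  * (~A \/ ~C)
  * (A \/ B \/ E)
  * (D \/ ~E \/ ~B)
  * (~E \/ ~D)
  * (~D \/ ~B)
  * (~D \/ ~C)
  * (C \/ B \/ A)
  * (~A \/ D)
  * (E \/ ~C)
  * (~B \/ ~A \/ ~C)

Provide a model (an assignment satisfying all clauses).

A = True, B = False, C = False, D = True, E = False

Set A = True and propagate.
  then C is forced to False.
  then E is forced to False.
  then B is forced to False.
  then D is forced to True.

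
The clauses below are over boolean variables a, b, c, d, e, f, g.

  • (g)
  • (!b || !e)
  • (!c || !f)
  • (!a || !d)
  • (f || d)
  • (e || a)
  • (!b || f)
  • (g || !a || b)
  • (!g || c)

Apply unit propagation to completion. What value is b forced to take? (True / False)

False

Unit clause (g) sets g = True.
In (c || !g), !g is now false; c must hold, so c = True.
(!f || !c): since c = True, the clause reduces to (!f). f = False.
In (d || f), f is now false; d must hold, so d = True.
(!a || !d): since d = True, the clause reduces to (!a). a = False.
From (e || a) and a = False: e = True.
In (!b || !e), !e is now false; !b must hold, so b = False.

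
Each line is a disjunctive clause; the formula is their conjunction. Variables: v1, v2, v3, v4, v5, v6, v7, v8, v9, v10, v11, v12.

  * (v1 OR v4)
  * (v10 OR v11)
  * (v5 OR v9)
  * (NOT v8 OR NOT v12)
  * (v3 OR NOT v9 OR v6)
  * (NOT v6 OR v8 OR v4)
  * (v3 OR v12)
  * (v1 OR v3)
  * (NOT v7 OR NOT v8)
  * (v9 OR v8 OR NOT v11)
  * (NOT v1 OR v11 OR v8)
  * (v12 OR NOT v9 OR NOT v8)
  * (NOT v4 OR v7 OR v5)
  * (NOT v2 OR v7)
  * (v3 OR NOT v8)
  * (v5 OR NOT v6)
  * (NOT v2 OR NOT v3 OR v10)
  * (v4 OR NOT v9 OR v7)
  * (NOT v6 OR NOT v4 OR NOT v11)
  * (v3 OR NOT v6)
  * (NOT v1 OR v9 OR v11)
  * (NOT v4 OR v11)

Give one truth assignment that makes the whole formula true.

v1=True, v2=False, v3=True, v4=False, v5=True, v6=False, v7=False, v8=True, v9=False, v10=True, v11=True, v12=False

v2 occurs only negated in the remaining clauses — set v2 = False.
v5 occurs only positively in the remaining clauses — set v5 = True.
Try v1 = True.
Try v3 = True.
Branch on v4: take v4 = False.
For the remaining variables, v6 = False, v7 = False, v8 = True, v9 = False, v10 = True, v11 = True, v12 = False works.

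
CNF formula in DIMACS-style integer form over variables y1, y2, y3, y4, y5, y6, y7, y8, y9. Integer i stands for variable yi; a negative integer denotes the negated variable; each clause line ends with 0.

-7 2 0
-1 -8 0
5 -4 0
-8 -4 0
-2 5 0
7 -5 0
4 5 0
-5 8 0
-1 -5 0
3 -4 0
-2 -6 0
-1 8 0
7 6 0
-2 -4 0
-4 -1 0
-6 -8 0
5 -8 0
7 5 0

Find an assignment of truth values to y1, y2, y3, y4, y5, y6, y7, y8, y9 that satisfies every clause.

Pure literal: y1 appears only negated; assign y1 = False.
y3 occurs only positively in the remaining clauses — set y3 = True.
Try y2 = True.
  then y5 is forced to True.
  then y7 is forced to True.
  then y8 is forced to True.
  then y4 is forced to False.
  then y6 is forced to False.
y9 is now unconstrained; take y9 = True.

y1 = F, y2 = T, y3 = T, y4 = F, y5 = T, y6 = F, y7 = T, y8 = T, y9 = T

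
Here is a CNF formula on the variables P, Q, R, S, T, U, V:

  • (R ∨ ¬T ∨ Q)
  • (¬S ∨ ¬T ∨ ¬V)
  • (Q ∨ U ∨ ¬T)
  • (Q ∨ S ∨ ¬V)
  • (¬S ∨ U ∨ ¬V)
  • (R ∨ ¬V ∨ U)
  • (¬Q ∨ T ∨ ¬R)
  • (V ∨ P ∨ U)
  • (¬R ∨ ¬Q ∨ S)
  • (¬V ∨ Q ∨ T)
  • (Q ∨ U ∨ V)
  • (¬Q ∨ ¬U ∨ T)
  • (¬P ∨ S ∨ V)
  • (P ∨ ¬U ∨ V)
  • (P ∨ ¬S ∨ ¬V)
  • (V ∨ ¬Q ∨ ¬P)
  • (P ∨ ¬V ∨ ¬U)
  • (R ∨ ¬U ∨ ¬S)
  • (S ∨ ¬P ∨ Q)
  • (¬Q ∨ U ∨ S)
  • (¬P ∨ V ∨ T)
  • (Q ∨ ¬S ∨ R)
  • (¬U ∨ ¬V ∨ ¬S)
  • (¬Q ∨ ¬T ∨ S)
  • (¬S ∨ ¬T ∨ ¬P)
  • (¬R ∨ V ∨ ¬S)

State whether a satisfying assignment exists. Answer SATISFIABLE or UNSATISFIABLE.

UNSATISFIABLE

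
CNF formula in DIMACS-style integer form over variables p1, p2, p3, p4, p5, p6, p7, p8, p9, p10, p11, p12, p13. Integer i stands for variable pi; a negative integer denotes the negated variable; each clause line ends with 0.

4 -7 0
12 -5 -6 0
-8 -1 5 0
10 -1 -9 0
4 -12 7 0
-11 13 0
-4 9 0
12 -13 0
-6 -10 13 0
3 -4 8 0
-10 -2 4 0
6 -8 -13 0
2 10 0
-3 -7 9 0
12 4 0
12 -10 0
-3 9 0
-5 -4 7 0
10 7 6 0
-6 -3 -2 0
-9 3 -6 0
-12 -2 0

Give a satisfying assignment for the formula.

p1 = F  p2 = F  p3 = T  p4 = T  p5 = F  p6 = F  p7 = F  p8 = F  p9 = T  p10 = T  p11 = T  p12 = T  p13 = T

p1 occurs only negated in the remaining clauses — set p1 = False.
Branch on p2: take p2 = False.
  then p10 is forced to True.
  then p12 is forced to True.
Set p3 = True and propagate.
  then p9 is forced to True.
The remaining clauses are satisfied by p4 = True, p5 = False, p6 = False, p7 = False, p8 = False, p11 = True, p13 = True.
Check each clause:
  1. (p4 OR NOT p7) — NOT p7 is true.
  2. (NOT p5 OR NOT p6 OR p12) — NOT p6 is true.
  3. (NOT p1 OR p5 OR NOT p8) — NOT p8 is true.
  4. (p10 OR NOT p9 OR NOT p1) — p10 is true.
  5. (p7 OR p4 OR NOT p12) — p4 is true.
  6. (NOT p11 OR p13) — p13 is true.
  7. (NOT p4 OR p9) — p9 is true.
  8. (p12 OR NOT p13) — p12 is true.
  9. (NOT p6 OR NOT p10 OR p13) — NOT p6 is true.
  10. (p8 OR p3 OR NOT p4) — p3 is true.
  11. (NOT p10 OR p4 OR NOT p2) — p4 is true.
  12. (p6 OR NOT p13 OR NOT p8) — NOT p8 is true.
  13. (p2 OR p10) — p10 is true.
  14. (NOT p7 OR p9 OR NOT p3) — p9 is true.
  15. (p12 OR p4) — p12 is true.
  16. (NOT p10 OR p12) — p12 is true.
  17. (NOT p3 OR p9) — p9 is true.
  18. (NOT p4 OR p7 OR NOT p5) — NOT p5 is true.
  19. (p6 OR p7 OR p10) — p10 is true.
  20. (NOT p6 OR NOT p3 OR NOT p2) — NOT p6 is true.
  21. (NOT p9 OR p3 OR NOT p6) — NOT p6 is true.
  22. (NOT p12 OR NOT p2) — NOT p2 is true.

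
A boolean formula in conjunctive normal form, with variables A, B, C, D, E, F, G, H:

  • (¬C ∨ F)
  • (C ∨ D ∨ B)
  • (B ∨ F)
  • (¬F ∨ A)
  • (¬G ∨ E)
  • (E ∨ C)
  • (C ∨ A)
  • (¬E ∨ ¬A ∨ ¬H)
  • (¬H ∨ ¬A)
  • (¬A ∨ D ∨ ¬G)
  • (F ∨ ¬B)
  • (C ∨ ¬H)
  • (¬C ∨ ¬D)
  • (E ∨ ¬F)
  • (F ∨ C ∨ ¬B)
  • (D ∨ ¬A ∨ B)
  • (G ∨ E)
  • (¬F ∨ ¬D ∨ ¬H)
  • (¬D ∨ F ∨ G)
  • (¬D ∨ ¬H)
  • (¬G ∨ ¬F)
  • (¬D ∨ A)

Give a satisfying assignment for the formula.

A = T, B = F, C = F, D = T, E = T, F = T, G = F, H = F

Check each clause:
  1. (F ∨ ¬C) — ¬C is true.
  2. (C ∨ D ∨ B) — D is true.
  3. (B ∨ F) — F is true.
  4. (¬F ∨ A) — A is true.
  5. (¬G ∨ E) — ¬G is true.
  6. (E ∨ C) — E is true.
  7. (A ∨ C) — A is true.
  8. (¬H ∨ ¬E ∨ ¬A) — ¬H is true.
  9. (¬H ∨ ¬A) — ¬H is true.
  10. (¬G ∨ D ∨ ¬A) — ¬G is true.
  11. (¬B ∨ F) — F is true.
  12. (C ∨ ¬H) — ¬H is true.
  13. (¬D ∨ ¬C) — ¬C is true.
  14. (¬F ∨ E) — E is true.
  15. (C ∨ ¬B ∨ F) — F is true.
  16. (¬A ∨ D ∨ B) — D is true.
  17. (G ∨ E) — E is true.
  18. (¬D ∨ ¬F ∨ ¬H) — ¬H is true.
  19. (G ∨ ¬D ∨ F) — F is true.
  20. (¬H ∨ ¬D) — ¬H is true.
  21. (¬G ∨ ¬F) — ¬G is true.
  22. (A ∨ ¬D) — A is true.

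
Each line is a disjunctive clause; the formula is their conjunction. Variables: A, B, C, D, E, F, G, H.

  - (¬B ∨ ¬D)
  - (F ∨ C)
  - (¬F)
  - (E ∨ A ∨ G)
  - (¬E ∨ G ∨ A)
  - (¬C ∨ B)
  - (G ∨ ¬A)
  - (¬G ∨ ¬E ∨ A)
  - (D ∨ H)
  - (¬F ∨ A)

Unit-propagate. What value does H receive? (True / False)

True

Unit clause (¬F) sets F = False.
From (F ∨ C) and F = False: C = True.
(¬C ∨ B): since C = True, the clause reduces to (B). B = True.
In (¬B ∨ ¬D), ¬B is now false; ¬D must hold, so D = False.
(D ∨ H) with D = False leaves only H, so H = True.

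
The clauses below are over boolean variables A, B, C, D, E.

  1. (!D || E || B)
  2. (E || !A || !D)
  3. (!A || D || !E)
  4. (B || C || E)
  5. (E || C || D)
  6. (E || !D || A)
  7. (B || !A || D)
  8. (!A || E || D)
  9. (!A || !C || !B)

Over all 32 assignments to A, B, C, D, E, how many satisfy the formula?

Split on D, then E.
  D=T, E=T: 7 of the 8 assignments to (A,B,C) work.
  D=T, E=F: a clause becomes empty — 0.
  D=F, E=T: remaining (A,B,C) ∈ {(F,F,F); (F,F,T); (F,T,F); (F,T,T)} — 4.
  D=F, E=F: remaining (A,B,C) ∈ {(F,F,T); (F,T,T)} — 2.
Total: 7 + 0 + 4 + 2 = 13.

13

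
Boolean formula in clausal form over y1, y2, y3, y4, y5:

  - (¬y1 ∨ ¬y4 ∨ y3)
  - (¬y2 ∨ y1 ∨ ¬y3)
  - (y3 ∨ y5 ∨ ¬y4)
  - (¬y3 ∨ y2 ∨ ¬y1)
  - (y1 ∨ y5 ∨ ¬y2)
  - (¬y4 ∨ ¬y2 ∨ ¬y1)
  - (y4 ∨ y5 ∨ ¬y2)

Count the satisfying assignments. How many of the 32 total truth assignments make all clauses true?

13

Case analysis on y1 and y2:
  y1=T, y2=T: remaining (y3,y4,y5) ∈ {(F,F,T); (T,F,T)} — 2.
  y1=T, y2=F: remaining (y3,y4,y5) ∈ {(F,F,F); (F,F,T)} — 2.
  y1=F, y2=T: remaining (y3,y4,y5) ∈ {(F,F,T); (F,T,T)} — 2.
  y1=F, y2=F: 7 of the 8 assignments to (y3,y4,y5) work.
Total: 2 + 2 + 2 + 7 = 13.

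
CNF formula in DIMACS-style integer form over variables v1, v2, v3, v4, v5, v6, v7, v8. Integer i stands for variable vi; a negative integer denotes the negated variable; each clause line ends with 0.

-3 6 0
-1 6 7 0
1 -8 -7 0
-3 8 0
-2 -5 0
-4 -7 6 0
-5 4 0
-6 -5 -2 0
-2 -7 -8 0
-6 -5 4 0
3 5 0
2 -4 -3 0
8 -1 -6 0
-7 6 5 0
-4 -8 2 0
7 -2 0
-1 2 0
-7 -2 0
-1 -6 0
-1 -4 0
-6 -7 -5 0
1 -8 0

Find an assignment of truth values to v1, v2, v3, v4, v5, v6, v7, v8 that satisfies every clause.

v1 = 0, v2 = 0, v3 = 0, v4 = 1, v5 = 1, v6 = 0, v7 = 0, v8 = 0

Check each clause:
  1. (¬v3 ∨ v6) — ¬v3 is true.
  2. (v7 ∨ ¬v1 ∨ v6) — ¬v1 is true.
  3. (¬v8 ∨ ¬v7 ∨ v1) — ¬v8 is true.
  4. (v8 ∨ ¬v3) — ¬v3 is true.
  5. (¬v5 ∨ ¬v2) — ¬v2 is true.
  6. (¬v4 ∨ v6 ∨ ¬v7) — ¬v7 is true.
  7. (v4 ∨ ¬v5) — v4 is true.
  8. (¬v5 ∨ ¬v2 ∨ ¬v6) — ¬v6 is true.
  9. (¬v8 ∨ ¬v2 ∨ ¬v7) — ¬v8 is true.
  10. (v4 ∨ ¬v5 ∨ ¬v6) — ¬v6 is true.
  11. (v3 ∨ v5) — v5 is true.
  12. (¬v3 ∨ ¬v4 ∨ v2) — ¬v3 is true.
  13. (v8 ∨ ¬v1 ∨ ¬v6) — ¬v6 is true.
  14. (v5 ∨ ¬v7 ∨ v6) — ¬v7 is true.
  15. (¬v4 ∨ ¬v8 ∨ v2) — ¬v8 is true.
  16. (v7 ∨ ¬v2) — ¬v2 is true.
  17. (v2 ∨ ¬v1) — ¬v1 is true.
  18. (¬v7 ∨ ¬v2) — ¬v7 is true.
  19. (¬v6 ∨ ¬v1) — ¬v6 is true.
  20. (¬v4 ∨ ¬v1) — ¬v1 is true.
  21. (¬v6 ∨ ¬v5 ∨ ¬v7) — ¬v7 is true.
  22. (v1 ∨ ¬v8) — ¬v8 is true.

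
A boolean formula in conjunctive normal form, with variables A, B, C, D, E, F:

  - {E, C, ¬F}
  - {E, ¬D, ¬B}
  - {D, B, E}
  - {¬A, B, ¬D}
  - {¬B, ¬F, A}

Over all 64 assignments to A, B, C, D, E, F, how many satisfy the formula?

32

Case analysis on B and D:
  B=1, D=1: C free; 3 ways for (A,E,F) × 2^1 = 6.
  B=1, D=0: 11 of the 16 assignments to (A,C,E,F) work.
  B=0, D=1: 7 of the 16 assignments to (A,C,E,F) work.
  B=0, D=0: forces E=1; A, C, F free → 2^3 = 8.
Total: 6 + 11 + 7 + 8 = 32.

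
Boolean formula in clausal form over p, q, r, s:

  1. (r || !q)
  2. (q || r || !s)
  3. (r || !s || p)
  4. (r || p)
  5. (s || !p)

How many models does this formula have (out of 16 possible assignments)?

6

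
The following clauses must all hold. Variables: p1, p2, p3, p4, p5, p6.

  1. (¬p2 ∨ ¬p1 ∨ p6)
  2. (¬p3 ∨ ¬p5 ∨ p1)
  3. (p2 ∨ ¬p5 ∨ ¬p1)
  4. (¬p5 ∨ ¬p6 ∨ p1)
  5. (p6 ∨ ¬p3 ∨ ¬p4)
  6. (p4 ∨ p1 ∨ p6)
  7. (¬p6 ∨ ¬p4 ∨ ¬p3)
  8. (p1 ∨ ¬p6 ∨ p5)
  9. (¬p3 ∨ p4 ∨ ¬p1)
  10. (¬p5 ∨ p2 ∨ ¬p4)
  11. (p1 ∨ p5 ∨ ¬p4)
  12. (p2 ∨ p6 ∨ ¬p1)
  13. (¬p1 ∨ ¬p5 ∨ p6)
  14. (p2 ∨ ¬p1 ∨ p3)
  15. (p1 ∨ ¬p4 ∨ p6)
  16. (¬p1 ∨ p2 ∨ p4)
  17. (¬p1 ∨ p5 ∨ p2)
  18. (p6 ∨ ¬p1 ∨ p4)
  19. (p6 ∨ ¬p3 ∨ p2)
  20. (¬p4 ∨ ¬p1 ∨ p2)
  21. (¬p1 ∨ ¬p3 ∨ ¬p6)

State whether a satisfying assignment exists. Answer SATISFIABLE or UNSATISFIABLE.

SATISFIABLE

Try p1 = True.
For the remaining variables, p2 = True, p3 = False, p4 = True, p5 = True, p6 = True works.
So p1=T, p2=T, p3=F, p4=T, p5=T, p6=T is a satisfying assignment.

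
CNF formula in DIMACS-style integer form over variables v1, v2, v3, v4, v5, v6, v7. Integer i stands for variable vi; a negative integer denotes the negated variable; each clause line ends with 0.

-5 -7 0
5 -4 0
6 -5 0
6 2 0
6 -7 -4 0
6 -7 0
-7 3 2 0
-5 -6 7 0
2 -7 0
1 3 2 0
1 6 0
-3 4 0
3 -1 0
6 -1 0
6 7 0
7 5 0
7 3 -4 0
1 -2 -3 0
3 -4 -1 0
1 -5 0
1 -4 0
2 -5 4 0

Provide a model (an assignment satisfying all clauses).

v1=F, v2=T, v3=F, v4=F, v5=F, v6=T, v7=T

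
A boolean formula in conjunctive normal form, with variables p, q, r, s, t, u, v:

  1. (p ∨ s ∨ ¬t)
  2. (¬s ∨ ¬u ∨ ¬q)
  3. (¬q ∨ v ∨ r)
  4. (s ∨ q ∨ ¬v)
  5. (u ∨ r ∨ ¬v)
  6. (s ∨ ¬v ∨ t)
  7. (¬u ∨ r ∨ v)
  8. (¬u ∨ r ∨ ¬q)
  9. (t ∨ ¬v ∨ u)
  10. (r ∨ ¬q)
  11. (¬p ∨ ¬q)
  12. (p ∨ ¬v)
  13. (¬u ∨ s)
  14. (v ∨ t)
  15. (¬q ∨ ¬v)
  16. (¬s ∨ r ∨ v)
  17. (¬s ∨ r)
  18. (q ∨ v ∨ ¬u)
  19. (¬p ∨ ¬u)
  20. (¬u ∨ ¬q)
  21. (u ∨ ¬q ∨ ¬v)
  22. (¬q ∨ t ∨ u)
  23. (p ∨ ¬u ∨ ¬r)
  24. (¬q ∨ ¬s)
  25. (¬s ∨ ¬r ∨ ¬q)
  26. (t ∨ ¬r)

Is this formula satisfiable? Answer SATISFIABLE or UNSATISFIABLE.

Branch on p: take p = True.
  then q is forced to False.
  then u is forced to False.
Branch on r: take r = True.
  then t is forced to True.
Set s = False and propagate.
  then v is forced to False.
So p=True, q=False, r=True, s=False, t=True, u=False, v=False is a satisfying assignment.

SATISFIABLE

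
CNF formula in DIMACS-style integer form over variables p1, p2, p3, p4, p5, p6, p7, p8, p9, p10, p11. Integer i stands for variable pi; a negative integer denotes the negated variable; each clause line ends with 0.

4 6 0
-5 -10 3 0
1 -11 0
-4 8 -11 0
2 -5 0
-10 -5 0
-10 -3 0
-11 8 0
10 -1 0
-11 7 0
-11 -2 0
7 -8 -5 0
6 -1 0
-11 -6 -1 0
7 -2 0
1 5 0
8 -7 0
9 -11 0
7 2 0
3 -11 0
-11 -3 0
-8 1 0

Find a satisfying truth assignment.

p1=True  p2=True  p3=False  p4=False  p5=False  p6=True  p7=True  p8=True  p9=True  p10=True  p11=False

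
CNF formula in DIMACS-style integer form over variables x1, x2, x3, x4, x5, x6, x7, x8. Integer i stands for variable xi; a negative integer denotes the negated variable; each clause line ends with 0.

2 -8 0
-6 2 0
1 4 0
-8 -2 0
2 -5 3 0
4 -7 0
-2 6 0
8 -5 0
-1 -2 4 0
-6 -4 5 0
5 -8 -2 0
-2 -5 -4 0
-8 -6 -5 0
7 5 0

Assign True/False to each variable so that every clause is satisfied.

x1=T  x2=F  x3=F  x4=T  x5=F  x6=F  x7=T  x8=F

Set x1 = True and propagate.
Try x2 = False.
  then x8 is forced to False.
  then x6 is forced to False.
  then x5 is forced to False.
  then x7 is forced to True.
  then x4 is forced to True.
x3 is now unconstrained; take x3 = False.
Every clause has at least one true literal under this assignment.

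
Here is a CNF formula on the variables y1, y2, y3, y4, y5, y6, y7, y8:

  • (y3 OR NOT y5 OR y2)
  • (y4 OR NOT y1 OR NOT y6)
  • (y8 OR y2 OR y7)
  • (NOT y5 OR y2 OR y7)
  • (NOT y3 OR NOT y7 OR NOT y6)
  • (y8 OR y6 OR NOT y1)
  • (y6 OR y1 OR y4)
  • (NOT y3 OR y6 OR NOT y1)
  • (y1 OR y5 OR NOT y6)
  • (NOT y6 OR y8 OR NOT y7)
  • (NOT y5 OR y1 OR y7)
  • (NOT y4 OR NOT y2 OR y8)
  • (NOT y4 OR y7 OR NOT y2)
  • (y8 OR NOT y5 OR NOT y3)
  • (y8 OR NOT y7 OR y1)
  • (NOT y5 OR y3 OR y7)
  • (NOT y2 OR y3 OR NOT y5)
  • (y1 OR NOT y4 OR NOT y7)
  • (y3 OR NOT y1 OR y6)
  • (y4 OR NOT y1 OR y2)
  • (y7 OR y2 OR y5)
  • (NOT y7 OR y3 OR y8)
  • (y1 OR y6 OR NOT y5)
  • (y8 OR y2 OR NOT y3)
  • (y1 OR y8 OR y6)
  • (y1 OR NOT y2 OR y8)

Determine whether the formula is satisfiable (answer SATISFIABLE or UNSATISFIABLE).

Pure literal: y8 appears only positively; assign y8 = True.
Branch on y1: take y1 = True.
Try y2 = False.
  then y4 is forced to True.
For the remaining variables, y3 = False, y5 = False, y6 = True, y7 = True works.
Every clause has at least one true literal under this assignment.
So y1 = T, y2 = F, y3 = F, y4 = T, y5 = F, y6 = T, y7 = T, y8 = T is a satisfying assignment.

SATISFIABLE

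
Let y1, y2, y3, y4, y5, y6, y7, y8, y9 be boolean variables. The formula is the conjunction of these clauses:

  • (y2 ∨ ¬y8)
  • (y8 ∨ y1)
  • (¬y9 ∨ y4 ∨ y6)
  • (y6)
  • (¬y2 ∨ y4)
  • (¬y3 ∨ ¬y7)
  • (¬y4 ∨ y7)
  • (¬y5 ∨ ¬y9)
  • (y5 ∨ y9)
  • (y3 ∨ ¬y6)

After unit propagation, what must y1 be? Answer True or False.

(y6) stands alone — y6 = True.
In (¬y6 ∨ y3), ¬y6 is now false; y3 must hold, so y3 = True.
(¬y7 ∨ ¬y3): since y3 = True, the clause reduces to (¬y7). y7 = False.
(y7 ∨ ¬y4) with y7 = False leaves only ¬y4, so y4 = False.
In (¬y2 ∨ y4), y4 is now false; ¬y2 must hold, so y2 = False.
(¬y8 ∨ y2): since y2 = False, the clause reduces to (¬y8). y8 = False.
(y1 ∨ y8): since y8 = False, the clause reduces to (y1). y1 = True.

True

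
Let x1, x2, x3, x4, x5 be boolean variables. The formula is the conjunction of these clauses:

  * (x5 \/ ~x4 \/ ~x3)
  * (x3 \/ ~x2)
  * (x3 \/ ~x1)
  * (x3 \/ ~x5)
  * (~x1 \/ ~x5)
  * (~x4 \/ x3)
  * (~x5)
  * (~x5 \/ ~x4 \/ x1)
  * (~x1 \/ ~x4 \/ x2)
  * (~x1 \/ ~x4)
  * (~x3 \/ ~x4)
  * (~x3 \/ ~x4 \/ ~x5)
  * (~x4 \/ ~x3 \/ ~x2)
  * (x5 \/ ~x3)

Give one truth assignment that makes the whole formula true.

x1=False, x2=False, x3=False, x4=False, x5=False

Check each clause:
  1. (x5 \/ ~x3 \/ ~x4) — ~x3 is true.
  2. (x3 \/ ~x2) — ~x2 is true.
  3. (x3 \/ ~x1) — ~x1 is true.
  4. (x3 \/ ~x5) — ~x5 is true.
  5. (~x5 \/ ~x1) — ~x5 is true.
  6. (~x4 \/ x3) — ~x4 is true.
  7. (~x5) — ~x5 is true.
  8. (~x5 \/ x1 \/ ~x4) — ~x5 is true.
  9. (~x4 \/ x2 \/ ~x1) — ~x4 is true.
  10. (~x4 \/ ~x1) — ~x4 is true.
  11. (~x4 \/ ~x3) — ~x4 is true.
  12. (~x3 \/ ~x5 \/ ~x4) — ~x5 is true.
  13. (~x4 \/ ~x2 \/ ~x3) — ~x4 is true.
  14. (x5 \/ ~x3) — ~x3 is true.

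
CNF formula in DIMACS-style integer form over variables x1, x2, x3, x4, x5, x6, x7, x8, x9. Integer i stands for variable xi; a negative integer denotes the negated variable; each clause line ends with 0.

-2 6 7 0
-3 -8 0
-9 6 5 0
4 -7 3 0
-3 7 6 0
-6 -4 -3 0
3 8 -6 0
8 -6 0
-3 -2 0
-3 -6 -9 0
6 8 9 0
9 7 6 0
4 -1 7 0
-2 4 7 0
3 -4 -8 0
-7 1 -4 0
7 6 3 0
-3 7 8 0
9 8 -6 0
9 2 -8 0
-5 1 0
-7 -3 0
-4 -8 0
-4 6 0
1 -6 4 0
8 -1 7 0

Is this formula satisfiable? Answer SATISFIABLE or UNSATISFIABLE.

UNSATISFIABLE

x6 = True:
  propagation gives x8=True, x3=False, x4=False, x7=False; an empty clause results — contradiction.
x6 = False:
  x7 = True:
    propagation gives x3=True; an empty clause results — contradiction.
  x7 = False:
    propagation gives x2=False, x3=False; an empty clause results — contradiction.
Every branch closes, so no satisfying assignment exists.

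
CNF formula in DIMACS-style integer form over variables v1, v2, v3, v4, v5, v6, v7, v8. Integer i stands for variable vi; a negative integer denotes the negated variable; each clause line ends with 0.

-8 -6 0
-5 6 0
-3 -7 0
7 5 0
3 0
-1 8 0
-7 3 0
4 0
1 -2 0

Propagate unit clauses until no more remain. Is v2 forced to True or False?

False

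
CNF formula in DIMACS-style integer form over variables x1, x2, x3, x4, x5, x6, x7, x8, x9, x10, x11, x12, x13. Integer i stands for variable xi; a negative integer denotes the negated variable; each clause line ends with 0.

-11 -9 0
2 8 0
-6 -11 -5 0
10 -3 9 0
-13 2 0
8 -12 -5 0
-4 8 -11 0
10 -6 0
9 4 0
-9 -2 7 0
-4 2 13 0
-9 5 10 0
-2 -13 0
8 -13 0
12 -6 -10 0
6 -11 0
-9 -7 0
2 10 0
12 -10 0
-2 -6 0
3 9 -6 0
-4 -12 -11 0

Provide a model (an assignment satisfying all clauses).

x1=0, x2=1, x3=0, x4=1, x5=1, x6=0, x7=0, x8=1, x9=0, x10=0, x11=0, x12=1, x13=0

Pure literal: x8 appears only positively; assign x8 = True.
x11 occurs only negated in the remaining clauses — set x11 = False.
Set x2 = True and propagate.
  then x13 is forced to False.
  then x6 is forced to False.
Branch on x3: take x3 = False.
Branch on x4: take x4 = True.
The remaining clauses are satisfied by x1 = False, x5 = True, x7 = False, x9 = False, x10 = False, x12 = True.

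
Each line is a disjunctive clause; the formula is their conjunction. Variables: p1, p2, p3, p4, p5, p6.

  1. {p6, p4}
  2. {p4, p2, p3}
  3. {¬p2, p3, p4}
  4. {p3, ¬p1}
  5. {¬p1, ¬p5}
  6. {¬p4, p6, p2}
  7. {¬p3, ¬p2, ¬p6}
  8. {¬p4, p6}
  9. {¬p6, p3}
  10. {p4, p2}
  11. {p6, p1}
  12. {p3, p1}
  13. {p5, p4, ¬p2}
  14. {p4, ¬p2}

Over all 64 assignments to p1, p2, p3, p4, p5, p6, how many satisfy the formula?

3

The models are:
  p1=F p2=F p3=T p4=T p5=F p6=T
  p1=F p2=F p3=T p4=T p5=T p6=T
  p1=T p2=F p3=T p4=T p5=F p6=T
Count: 3.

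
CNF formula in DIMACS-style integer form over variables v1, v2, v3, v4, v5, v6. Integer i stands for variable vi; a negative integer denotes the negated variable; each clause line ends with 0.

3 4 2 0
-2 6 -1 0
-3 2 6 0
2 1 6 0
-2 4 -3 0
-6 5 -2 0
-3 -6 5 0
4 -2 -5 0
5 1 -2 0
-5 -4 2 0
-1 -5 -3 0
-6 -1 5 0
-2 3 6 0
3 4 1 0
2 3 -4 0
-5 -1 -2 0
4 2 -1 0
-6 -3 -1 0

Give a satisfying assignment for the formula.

Set v1 = False and propagate.
Try v2 = True.
  then v5 is forced to True.
  then v4 is forced to True.
Branch on v3: take v3 = True.
v6 is now unconstrained; take v6 = True.

v1=F, v2=T, v3=T, v4=T, v5=T, v6=T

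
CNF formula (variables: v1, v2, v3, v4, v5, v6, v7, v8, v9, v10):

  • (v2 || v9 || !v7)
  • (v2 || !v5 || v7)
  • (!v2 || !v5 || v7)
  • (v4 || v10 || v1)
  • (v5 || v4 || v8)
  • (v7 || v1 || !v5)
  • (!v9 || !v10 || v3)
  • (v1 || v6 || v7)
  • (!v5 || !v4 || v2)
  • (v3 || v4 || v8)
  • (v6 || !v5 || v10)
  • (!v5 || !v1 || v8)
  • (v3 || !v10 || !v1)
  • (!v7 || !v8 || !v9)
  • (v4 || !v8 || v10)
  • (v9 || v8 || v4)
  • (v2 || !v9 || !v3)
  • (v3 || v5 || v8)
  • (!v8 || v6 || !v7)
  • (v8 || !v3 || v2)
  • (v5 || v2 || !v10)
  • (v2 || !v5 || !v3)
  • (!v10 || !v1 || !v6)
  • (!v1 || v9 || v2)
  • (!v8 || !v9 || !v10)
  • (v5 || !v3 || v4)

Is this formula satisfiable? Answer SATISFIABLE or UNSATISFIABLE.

SATISFIABLE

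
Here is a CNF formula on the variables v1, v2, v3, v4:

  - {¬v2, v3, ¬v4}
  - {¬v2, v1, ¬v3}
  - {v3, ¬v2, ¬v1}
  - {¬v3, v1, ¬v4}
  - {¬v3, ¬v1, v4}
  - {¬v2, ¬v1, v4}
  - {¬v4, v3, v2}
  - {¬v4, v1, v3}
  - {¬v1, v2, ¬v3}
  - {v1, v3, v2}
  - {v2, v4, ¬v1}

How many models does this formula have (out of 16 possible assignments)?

The models are:
  v1=0 v2=0 v3=1 v4=0
  v1=0 v2=1 v3=0 v4=0
  v1=1 v2=1 v3=1 v4=1
Count: 3.

3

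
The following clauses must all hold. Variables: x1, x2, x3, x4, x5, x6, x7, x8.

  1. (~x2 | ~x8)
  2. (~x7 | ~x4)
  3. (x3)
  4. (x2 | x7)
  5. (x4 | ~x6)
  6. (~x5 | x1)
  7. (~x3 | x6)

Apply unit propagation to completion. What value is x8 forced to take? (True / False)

False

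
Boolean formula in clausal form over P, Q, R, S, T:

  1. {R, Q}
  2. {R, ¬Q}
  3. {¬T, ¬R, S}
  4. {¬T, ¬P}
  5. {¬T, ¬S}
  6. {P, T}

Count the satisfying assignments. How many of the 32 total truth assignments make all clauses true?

4

Satisfying assignments:
  P=1 Q=0 R=1 S=0 T=0
  P=1 Q=0 R=1 S=1 T=0
  P=1 Q=1 R=1 S=0 T=0
  P=1 Q=1 R=1 S=1 T=0
Count: 4.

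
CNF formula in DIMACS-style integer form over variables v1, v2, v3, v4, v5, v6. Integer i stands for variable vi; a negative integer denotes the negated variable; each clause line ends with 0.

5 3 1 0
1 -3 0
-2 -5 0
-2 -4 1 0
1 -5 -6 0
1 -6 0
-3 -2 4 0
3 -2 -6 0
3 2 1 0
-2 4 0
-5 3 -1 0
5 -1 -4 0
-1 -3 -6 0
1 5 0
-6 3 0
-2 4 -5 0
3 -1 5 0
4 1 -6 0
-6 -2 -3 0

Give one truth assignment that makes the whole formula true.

v6 occurs only negated in the remaining clauses — set v6 = False.
Try v1 = True.
The remaining clauses are satisfied by v2 = False, v3 = True, v4 = False, v5 = False.

v1=True  v2=False  v3=True  v4=False  v5=False  v6=False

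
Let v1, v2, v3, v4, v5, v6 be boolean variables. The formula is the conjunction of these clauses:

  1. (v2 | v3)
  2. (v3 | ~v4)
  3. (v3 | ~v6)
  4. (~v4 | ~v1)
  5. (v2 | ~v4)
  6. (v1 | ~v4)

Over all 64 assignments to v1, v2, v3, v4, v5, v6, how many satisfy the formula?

20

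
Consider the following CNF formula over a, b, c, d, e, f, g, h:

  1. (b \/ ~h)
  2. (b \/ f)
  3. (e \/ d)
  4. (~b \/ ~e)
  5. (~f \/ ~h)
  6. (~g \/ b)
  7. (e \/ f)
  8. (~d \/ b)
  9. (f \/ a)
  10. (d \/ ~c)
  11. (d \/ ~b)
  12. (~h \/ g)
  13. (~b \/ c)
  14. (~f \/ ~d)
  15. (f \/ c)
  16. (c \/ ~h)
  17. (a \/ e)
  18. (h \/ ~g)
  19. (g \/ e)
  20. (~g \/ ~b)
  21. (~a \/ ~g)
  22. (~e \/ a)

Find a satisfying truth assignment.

a=1, b=0, c=0, d=0, e=1, f=1, g=0, h=0

Try a = True.
  then g is forced to False.
  then h is forced to False.
  then e is forced to True.
  then b is forced to False.
  then f is forced to True.
  then d is forced to False.
  then c is forced to False.
Every clause has at least one true literal under this assignment.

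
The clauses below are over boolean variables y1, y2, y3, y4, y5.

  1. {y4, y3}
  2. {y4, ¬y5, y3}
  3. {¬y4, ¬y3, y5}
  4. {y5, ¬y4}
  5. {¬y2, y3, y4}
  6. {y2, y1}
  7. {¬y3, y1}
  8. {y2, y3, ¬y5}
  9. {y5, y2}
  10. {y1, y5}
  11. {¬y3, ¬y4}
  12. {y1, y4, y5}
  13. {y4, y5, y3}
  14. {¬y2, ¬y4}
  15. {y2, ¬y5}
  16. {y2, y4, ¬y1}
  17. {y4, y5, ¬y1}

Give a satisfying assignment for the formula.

Set y1 = True and propagate.
Try y2 = True.
  then y4 is forced to False.
  then y3 is forced to True.
  then y5 is forced to True.

y1=True, y2=True, y3=True, y4=False, y5=True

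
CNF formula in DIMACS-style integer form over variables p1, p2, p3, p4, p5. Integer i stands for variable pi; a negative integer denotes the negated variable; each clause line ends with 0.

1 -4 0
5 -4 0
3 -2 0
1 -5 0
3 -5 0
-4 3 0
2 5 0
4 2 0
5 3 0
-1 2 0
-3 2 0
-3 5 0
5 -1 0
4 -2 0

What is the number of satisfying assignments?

1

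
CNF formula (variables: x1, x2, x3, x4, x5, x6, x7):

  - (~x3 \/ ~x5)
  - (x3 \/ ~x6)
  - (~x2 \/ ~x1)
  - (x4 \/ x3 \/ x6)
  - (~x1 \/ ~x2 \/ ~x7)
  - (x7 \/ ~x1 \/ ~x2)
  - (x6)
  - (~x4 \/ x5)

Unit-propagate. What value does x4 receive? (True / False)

False

(x6) stands alone — x6 = True.
(x3 \/ ~x6) with x6 = True leaves only x3, so x3 = True.
From (~x3 \/ ~x5) and x3 = True: x5 = False.
(~x4 \/ x5) with x5 = False leaves only ~x4, so x4 = False.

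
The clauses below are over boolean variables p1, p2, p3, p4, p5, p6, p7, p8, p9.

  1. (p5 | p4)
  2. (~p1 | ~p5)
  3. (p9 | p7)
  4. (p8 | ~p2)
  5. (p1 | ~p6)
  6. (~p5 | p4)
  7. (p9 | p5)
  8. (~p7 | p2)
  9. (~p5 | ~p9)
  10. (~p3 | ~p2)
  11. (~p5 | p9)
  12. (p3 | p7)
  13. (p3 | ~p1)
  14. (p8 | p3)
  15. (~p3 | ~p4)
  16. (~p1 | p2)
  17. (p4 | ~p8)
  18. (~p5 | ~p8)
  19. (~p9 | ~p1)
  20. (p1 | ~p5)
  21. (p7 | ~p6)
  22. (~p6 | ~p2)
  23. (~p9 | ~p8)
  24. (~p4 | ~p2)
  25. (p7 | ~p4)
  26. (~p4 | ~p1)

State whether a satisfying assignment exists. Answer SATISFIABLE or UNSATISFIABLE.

p5 = True:
  propagation gives p1=False; an empty clause results — contradiction.
p5 = False:
  propagation gives p4=True, p9=True, p3=False, p7=True; an empty clause results — contradiction.
Every branch closes, so no satisfying assignment exists.

UNSATISFIABLE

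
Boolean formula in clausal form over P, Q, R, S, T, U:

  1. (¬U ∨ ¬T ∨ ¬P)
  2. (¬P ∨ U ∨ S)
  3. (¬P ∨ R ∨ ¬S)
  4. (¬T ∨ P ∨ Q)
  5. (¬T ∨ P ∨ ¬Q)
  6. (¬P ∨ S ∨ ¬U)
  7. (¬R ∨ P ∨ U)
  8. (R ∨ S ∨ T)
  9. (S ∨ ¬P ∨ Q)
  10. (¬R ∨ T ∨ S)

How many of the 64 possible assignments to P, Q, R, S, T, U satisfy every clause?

12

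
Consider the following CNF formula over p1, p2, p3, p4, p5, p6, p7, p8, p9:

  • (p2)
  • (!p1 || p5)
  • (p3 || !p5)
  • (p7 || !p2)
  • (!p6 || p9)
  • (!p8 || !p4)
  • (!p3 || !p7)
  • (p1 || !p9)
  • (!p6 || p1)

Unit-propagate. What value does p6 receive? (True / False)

(p2) is a unit clause: p2 = True.
(p7 || !p2): since p2 = True, the clause reduces to (p7). p7 = True.
(!p7 || !p3): since p7 = True, the clause reduces to (!p3). p3 = False.
In (p3 || !p5), p3 is now false; !p5 must hold, so p5 = False.
(p5 || !p1): since p5 = False, the clause reduces to (!p1). p1 = False.
(p1 || !p9) with p1 = False leaves only !p9, so p9 = False.
In (p9 || !p6), p9 is now false; !p6 must hold, so p6 = False.

False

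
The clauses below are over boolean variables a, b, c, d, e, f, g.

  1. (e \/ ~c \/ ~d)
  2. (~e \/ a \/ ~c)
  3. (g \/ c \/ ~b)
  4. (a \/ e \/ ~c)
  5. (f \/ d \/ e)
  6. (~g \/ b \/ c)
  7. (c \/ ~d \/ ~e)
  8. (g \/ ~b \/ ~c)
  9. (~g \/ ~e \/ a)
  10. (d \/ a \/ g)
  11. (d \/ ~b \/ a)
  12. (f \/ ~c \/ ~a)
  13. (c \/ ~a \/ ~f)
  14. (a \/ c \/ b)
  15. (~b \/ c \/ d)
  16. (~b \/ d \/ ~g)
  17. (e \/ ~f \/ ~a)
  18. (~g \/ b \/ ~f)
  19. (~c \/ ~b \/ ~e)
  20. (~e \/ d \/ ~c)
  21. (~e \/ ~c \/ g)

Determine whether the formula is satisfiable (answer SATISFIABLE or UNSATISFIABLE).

SATISFIABLE

Try a = True.
Set b = False and propagate.
Try c = False.
  then g is forced to False.
  then f is forced to False.
For the remaining variables, d = False, e = True works.
So a=T  b=F  c=F  d=F  e=T  f=F  g=F is a satisfying assignment.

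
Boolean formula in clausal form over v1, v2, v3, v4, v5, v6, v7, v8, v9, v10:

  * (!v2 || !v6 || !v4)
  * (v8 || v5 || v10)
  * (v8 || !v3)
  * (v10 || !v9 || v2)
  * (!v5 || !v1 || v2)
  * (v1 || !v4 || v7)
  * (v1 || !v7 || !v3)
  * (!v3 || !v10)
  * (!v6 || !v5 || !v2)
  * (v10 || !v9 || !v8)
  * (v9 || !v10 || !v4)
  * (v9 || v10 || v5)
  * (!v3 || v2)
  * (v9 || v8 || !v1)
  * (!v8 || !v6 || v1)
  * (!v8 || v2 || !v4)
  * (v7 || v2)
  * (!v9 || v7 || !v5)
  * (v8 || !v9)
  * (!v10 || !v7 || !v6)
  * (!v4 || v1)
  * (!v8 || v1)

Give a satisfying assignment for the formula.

v1=1  v2=1  v3=0  v4=0  v5=0  v6=1  v7=0  v8=1  v9=1  v10=1

Check each clause:
  1. (!v6 || !v2 || !v4) — !v4 is true.
  2. (v5 || v8 || v10) — v8 is true.
  3. (v8 || !v3) — v8 is true.
  4. (v10 || !v9 || v2) — v2 is true.
  5. (v2 || !v5 || !v1) — v2 is true.
  6. (v7 || !v4 || v1) — v1 is true.
  7. (!v3 || v1 || !v7) — v1 is true.
  8. (!v3 || !v10) — !v3 is true.
  9. (!v2 || !v6 || !v5) — !v5 is true.
  10. (!v8 || !v9 || v10) — v10 is true.
  11. (!v10 || v9 || !v4) — v9 is true.
  12. (v9 || v5 || v10) — v9 is true.
  13. (v2 || !v3) — v2 is true.
  14. (v8 || !v1 || v9) — v8 is true.
  15. (!v6 || v1 || !v8) — v1 is true.
  16. (!v8 || v2 || !v4) — v2 is true.
  17. (v7 || v2) — v2 is true.
  18. (!v9 || !v5 || v7) — !v5 is true.
  19. (!v9 || v8) — v8 is true.
  20. (!v7 || !v6 || !v10) — !v7 is true.
  21. (!v4 || v1) — v1 is true.
  22. (!v8 || v1) — v1 is true.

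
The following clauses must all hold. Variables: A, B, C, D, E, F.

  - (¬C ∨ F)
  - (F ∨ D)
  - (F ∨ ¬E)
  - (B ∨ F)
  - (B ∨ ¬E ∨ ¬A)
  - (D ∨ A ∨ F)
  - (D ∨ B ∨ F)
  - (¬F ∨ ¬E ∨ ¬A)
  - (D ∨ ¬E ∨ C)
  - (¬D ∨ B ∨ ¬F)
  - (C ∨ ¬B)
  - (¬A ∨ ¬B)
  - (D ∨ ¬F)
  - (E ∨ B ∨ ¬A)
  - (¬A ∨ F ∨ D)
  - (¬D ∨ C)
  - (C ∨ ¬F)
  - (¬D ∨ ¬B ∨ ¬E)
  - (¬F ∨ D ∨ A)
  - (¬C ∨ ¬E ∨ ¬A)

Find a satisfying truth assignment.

Branch on A: take A = False.
Set B = True and propagate.
  then C is forced to True.
  then F is forced to True.
  then D is forced to True.
  then E is forced to False.
Every clause has at least one true literal under this assignment.

A=False, B=True, C=True, D=True, E=False, F=True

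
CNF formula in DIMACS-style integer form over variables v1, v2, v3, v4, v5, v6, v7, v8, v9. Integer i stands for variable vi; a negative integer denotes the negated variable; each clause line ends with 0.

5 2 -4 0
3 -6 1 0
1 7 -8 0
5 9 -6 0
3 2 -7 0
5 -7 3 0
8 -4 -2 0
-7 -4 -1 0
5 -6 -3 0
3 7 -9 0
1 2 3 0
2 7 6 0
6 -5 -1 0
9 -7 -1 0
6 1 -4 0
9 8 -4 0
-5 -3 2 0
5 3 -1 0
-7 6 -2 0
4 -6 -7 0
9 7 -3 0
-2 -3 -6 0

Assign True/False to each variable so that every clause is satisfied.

Try v1 = True.
For the remaining variables, v2 = False, v3 = True, v4 = False, v5 = False, v6 = False, v7 = True, v8 = True, v9 = True works.
Every clause has at least one true literal under this assignment.

v1=True, v2=False, v3=True, v4=False, v5=False, v6=False, v7=True, v8=True, v9=True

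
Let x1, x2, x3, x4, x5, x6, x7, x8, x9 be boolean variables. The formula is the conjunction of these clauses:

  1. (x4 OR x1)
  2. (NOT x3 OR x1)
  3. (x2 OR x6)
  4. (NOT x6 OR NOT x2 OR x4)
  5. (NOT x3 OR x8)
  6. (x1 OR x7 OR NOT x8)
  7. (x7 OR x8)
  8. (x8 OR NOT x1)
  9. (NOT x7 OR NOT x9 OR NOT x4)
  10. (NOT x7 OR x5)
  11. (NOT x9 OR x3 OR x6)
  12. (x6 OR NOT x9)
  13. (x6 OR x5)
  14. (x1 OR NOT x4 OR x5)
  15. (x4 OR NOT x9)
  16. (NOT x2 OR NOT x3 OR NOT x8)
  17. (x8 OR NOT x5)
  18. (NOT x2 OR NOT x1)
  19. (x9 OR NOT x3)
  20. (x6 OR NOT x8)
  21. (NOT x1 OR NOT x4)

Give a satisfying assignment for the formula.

x1 = 1  x2 = 0  x3 = 0  x4 = 0  x5 = 1  x6 = 1  x7 = 1  x8 = 1  x9 = 0

Check each clause:
  1. (x4 OR x1) — x1 is true.
  2. (x1 OR NOT x3) — x1 is true.
  3. (x6 OR x2) — x6 is true.
  4. (x4 OR NOT x6 OR NOT x2) — NOT x2 is true.
  5. (NOT x3 OR x8) — x8 is true.
  6. (x7 OR NOT x8 OR x1) — x1 is true.
  7. (x8 OR x7) — x8 is true.
  8. (x8 OR NOT x1) — x8 is true.
  9. (NOT x9 OR NOT x7 OR NOT x4) — NOT x4 is true.
  10. (x5 OR NOT x7) — x5 is true.
  11. (x3 OR NOT x9 OR x6) — x6 is true.
  12. (NOT x9 OR x6) — x6 is true.
  13. (x6 OR x5) — x5 is true.
  14. (NOT x4 OR x1 OR x5) — x1 is true.
  15. (NOT x9 OR x4) — NOT x9 is true.
  16. (NOT x8 OR NOT x3 OR NOT x2) — NOT x3 is true.
  17. (NOT x5 OR x8) — x8 is true.
  18. (NOT x2 OR NOT x1) — NOT x2 is true.
  19. (NOT x3 OR x9) — NOT x3 is true.
  20. (NOT x8 OR x6) — x6 is true.
  21. (NOT x4 OR NOT x1) — NOT x4 is true.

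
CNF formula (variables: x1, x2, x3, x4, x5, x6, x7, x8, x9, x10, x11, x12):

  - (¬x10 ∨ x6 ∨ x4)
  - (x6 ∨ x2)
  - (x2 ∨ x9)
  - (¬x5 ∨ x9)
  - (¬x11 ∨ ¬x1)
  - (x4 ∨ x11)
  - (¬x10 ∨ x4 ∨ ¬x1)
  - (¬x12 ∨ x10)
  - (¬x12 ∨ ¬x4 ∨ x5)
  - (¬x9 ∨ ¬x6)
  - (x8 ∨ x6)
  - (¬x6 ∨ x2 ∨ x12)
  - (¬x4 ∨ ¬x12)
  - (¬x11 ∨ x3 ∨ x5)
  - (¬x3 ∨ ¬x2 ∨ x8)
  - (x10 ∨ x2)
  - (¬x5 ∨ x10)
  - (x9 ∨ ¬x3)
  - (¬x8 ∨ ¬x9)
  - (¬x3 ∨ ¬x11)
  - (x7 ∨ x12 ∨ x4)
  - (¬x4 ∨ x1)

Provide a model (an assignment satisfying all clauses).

Branch on x1: take x1 = True.
  then x11 is forced to False.
  then x4 is forced to True.
  then x12 is forced to False.
For the remaining variables, x2 = True, x3 = False, x5 = False, x6 = True, x7 = False, x8 = False, x9 = False, x10 = True works.
Every clause has at least one true literal under this assignment.
Check each clause:
  1. (x6 ∨ ¬x10 ∨ x4) — x4 is true.
  2. (x2 ∨ x6) — x2 is true.
  3. (x2 ∨ x9) — x2 is true.
  4. (x9 ∨ ¬x5) — ¬x5 is true.
  5. (¬x11 ∨ ¬x1) — ¬x11 is true.
  6. (x4 ∨ x11) — x4 is true.
  7. (¬x1 ∨ x4 ∨ ¬x10) — x4 is true.
  8. (¬x12 ∨ x10) — x10 is true.
  9. (¬x4 ∨ x5 ∨ ¬x12) — ¬x12 is true.
  10. (¬x6 ∨ ¬x9) — ¬x9 is true.
  11. (x6 ∨ x8) — x6 is true.
  12. (x12 ∨ x2 ∨ ¬x6) — x2 is true.
  13. (¬x12 ∨ ¬x4) — ¬x12 is true.
  14. (x3 ∨ ¬x11 ∨ x5) — ¬x11 is true.
  15. (x8 ∨ ¬x3 ∨ ¬x2) — ¬x3 is true.
  16. (x10 ∨ x2) — x2 is true.
  17. (¬x5 ∨ x10) — x10 is true.
  18. (x9 ∨ ¬x3) — ¬x3 is true.
  19. (¬x8 ∨ ¬x9) — ¬x8 is true.
  20. (¬x3 ∨ ¬x11) — ¬x11 is true.
  21. (x4 ∨ x7 ∨ x12) — x4 is true.
  22. (x1 ∨ ¬x4) — x1 is true.

x1 = T, x2 = T, x3 = F, x4 = T, x5 = F, x6 = T, x7 = F, x8 = F, x9 = F, x10 = T, x11 = F, x12 = F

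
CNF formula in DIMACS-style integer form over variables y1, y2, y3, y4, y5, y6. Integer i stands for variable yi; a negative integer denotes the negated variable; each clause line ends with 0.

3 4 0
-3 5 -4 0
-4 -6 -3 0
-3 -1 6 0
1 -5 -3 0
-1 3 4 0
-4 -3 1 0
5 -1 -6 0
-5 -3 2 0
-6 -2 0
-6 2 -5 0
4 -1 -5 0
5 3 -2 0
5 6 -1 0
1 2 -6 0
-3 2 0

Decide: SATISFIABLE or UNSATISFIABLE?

Branch on y1: take y1 = False.
For the remaining variables, y2 = True, y3 = False, y4 = True, y5 = True, y6 = False works.
Every clause has at least one true literal under this assignment.
So y1 = F, y2 = T, y3 = F, y4 = T, y5 = T, y6 = F is a satisfying assignment.

SATISFIABLE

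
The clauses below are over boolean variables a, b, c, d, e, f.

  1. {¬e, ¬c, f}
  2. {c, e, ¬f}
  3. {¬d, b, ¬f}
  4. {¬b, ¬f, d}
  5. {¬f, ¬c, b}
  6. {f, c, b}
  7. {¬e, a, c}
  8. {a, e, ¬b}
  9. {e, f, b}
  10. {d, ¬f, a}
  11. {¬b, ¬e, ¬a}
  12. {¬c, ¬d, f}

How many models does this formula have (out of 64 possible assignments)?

6

The models are:
  a=F b=T c=T d=T e=T f=T
  a=T b=F c=F d=F e=T f=T
  a=T b=T c=F d=F e=F f=F
  a=T b=T c=F d=T e=F f=F
  a=T b=T c=T d=F e=F f=F
  a=T b=T c=T d=T e=F f=T
Count: 6.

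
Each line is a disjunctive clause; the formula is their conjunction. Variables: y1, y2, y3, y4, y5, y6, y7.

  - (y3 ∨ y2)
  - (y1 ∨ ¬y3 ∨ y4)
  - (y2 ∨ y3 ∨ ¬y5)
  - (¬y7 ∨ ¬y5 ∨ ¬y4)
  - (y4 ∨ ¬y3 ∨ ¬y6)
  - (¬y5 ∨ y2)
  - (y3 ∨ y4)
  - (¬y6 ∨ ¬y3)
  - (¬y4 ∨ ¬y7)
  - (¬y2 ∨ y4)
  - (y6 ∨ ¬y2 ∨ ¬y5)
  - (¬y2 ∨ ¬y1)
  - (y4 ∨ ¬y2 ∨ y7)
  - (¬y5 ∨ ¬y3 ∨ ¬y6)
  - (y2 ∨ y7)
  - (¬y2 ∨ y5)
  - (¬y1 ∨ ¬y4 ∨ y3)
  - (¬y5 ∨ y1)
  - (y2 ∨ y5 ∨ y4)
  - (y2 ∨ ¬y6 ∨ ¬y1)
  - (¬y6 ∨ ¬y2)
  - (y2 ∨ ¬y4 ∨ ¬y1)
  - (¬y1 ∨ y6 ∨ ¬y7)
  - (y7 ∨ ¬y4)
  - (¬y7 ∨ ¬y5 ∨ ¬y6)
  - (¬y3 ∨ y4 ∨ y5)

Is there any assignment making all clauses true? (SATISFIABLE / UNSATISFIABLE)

UNSATISFIABLE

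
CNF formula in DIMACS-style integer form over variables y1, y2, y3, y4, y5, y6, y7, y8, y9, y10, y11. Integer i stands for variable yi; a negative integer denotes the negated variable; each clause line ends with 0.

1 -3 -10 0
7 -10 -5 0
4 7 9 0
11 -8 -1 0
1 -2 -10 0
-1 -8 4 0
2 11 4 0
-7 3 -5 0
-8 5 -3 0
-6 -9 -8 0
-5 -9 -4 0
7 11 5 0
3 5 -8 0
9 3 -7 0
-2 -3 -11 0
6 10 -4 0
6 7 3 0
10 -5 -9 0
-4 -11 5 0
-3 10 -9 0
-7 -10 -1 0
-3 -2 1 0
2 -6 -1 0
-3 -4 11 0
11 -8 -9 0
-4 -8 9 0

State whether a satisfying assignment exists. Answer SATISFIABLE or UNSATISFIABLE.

y8 occurs only negated in the remaining clauses — set y8 = False.
Try y1 = False.
The remaining clauses are satisfied by y2 = False, y3 = False, y4 = True, y5 = True, y6 = True, y7 = False, y9 = False, y10 = False, y11 = True.
So y1=F  y2=F  y3=F  y4=T  y5=T  y6=T  y7=F  y8=F  y9=F  y10=F  y11=T is a satisfying assignment.

SATISFIABLE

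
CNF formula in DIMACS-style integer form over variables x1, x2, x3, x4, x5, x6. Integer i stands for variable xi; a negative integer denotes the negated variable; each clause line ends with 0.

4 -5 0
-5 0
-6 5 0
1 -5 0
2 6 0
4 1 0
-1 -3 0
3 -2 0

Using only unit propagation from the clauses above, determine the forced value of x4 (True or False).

Unit clause (¬x5) sets x5 = False.
(x5 ∨ ¬x6) with x5 = False leaves only ¬x6, so x6 = False.
(x6 ∨ x2): since x6 = False, the clause reduces to (x2). x2 = True.
(¬x2 ∨ x3) with x2 = True leaves only x3, so x3 = True.
(¬x1 ∨ ¬x3) with x3 = True leaves only ¬x1, so x1 = False.
(x1 ∨ x4) with x1 = False leaves only x4, so x4 = True.

True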